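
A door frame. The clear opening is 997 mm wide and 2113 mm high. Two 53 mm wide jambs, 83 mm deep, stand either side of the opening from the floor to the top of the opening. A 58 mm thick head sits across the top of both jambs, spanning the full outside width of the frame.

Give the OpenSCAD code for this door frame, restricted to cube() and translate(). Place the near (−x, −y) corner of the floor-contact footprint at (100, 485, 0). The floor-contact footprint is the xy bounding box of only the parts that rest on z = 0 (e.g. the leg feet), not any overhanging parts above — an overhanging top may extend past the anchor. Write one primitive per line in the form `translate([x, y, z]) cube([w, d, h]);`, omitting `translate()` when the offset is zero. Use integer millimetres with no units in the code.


translate([100, 485, 0]) cube([53, 83, 2113]);
translate([1150, 485, 0]) cube([53, 83, 2113]);
translate([100, 485, 2113]) cube([1103, 83, 58]);


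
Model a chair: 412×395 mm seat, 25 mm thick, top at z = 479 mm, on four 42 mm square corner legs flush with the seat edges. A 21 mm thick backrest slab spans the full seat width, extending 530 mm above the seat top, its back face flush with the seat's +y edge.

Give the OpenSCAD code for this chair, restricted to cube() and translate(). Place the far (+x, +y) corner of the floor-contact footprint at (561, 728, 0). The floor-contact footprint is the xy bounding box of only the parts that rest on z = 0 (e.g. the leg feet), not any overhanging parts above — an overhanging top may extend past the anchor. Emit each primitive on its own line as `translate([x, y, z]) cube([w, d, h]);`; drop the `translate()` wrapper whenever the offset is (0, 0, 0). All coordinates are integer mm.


translate([149, 333, 454]) cube([412, 395, 25]);
translate([149, 333, 0]) cube([42, 42, 454]);
translate([519, 333, 0]) cube([42, 42, 454]);
translate([149, 686, 0]) cube([42, 42, 454]);
translate([519, 686, 0]) cube([42, 42, 454]);
translate([149, 707, 479]) cube([412, 21, 530]);


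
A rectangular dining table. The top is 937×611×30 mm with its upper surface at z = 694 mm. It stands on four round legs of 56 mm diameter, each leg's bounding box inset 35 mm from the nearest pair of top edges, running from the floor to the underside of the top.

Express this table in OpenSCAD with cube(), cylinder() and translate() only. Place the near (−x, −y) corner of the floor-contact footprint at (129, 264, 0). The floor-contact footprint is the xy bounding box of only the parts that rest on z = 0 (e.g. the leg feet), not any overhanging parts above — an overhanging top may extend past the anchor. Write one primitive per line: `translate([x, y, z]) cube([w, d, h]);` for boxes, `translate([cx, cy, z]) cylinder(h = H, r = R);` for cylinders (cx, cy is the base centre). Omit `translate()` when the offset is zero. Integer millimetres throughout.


translate([94, 229, 664]) cube([937, 611, 30]);
translate([157, 292, 0]) cylinder(h = 664, r = 28);
translate([968, 292, 0]) cylinder(h = 664, r = 28);
translate([157, 777, 0]) cylinder(h = 664, r = 28);
translate([968, 777, 0]) cylinder(h = 664, r = 28);


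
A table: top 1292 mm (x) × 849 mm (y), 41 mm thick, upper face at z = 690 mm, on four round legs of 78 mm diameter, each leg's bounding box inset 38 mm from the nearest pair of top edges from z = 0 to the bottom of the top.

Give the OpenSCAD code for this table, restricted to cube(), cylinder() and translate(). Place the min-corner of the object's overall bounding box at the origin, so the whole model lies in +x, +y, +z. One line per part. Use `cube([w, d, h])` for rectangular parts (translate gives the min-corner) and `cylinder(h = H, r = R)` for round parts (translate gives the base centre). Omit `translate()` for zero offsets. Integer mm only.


translate([0, 0, 649]) cube([1292, 849, 41]);
translate([77, 77, 0]) cylinder(h = 649, r = 39);
translate([1215, 77, 0]) cylinder(h = 649, r = 39);
translate([77, 772, 0]) cylinder(h = 649, r = 39);
translate([1215, 772, 0]) cylinder(h = 649, r = 39);


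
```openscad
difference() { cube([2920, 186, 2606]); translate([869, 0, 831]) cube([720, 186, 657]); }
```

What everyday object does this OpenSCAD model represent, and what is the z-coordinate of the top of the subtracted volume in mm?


A wall with a window opening. The window head height is 1488 mm.

A wall with a rectangular opening subtracted — a window. Sill at z = 831, opening 657 mm tall, so the head is at 831 + 657 = 1488 mm.


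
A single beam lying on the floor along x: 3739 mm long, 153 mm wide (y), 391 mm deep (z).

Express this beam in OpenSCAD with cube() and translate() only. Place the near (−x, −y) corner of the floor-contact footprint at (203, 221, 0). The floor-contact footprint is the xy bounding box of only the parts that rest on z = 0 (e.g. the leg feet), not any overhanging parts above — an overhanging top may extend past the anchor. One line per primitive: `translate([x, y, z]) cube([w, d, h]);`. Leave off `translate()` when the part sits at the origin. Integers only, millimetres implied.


translate([203, 221, 0]) cube([3739, 153, 391]);


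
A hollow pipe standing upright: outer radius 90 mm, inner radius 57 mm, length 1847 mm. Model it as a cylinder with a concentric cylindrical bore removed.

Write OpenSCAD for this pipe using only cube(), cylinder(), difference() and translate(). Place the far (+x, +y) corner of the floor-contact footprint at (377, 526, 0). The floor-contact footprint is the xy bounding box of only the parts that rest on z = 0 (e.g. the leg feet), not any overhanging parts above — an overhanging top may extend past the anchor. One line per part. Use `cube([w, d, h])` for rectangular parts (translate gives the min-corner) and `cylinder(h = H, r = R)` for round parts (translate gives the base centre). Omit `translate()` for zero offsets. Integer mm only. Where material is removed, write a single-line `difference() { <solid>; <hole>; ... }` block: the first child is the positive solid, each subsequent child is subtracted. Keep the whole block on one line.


difference() { translate([287, 436, 0]) cylinder(h = 1847, r = 90); translate([287, 436, 0]) cylinder(h = 1847, r = 57); }


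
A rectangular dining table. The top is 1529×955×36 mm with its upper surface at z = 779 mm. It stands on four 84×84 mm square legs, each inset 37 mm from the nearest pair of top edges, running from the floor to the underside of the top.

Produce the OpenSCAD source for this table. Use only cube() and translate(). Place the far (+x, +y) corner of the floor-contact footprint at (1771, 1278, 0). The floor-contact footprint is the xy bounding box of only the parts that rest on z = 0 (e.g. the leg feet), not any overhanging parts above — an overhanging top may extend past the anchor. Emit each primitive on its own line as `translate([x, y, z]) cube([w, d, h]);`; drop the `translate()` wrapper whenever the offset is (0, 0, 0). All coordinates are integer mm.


translate([279, 360, 743]) cube([1529, 955, 36]);
translate([316, 397, 0]) cube([84, 84, 743]);
translate([1687, 397, 0]) cube([84, 84, 743]);
translate([316, 1194, 0]) cube([84, 84, 743]);
translate([1687, 1194, 0]) cube([84, 84, 743]);


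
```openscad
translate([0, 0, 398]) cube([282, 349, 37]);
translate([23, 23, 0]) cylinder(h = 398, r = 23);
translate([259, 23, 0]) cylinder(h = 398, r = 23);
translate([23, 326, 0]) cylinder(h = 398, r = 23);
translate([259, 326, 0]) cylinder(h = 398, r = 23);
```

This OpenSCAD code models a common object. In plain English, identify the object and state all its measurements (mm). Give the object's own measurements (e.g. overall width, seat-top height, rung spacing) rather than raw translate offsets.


A simple wooden stool: a rectangular seat 282 mm (x) by 349 mm (y), 37 mm thick, top face at z = 435 mm, on four round legs, each 46 mm in diameter. The legs rest on z = 0, each leg's axis is inset half a diameter from the nearest pair of seat edges (so the leg's bounding box is flush with the corner).


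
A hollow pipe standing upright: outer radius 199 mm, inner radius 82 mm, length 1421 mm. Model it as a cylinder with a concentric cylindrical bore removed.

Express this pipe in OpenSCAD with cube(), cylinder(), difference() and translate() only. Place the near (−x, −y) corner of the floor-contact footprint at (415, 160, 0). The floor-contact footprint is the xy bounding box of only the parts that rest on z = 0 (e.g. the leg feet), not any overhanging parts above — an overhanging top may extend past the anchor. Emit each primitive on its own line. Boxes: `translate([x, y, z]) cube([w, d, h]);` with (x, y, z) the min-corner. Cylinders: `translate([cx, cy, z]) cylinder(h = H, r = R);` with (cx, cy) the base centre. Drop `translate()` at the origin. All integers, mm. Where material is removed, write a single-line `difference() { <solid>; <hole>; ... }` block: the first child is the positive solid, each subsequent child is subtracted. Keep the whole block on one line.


difference() { translate([614, 359, 0]) cylinder(h = 1421, r = 199); translate([614, 359, 0]) cylinder(h = 1421, r = 82); }


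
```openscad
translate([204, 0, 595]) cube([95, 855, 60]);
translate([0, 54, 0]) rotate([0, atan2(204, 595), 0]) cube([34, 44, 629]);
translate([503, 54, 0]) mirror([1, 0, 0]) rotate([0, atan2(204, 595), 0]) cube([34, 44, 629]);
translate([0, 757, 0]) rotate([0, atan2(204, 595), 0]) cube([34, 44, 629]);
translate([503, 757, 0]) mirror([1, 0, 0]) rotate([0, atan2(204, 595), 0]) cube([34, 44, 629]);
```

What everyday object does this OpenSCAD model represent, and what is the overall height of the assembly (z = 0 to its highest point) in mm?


A sawhorse. The overall height is 655 mm.

A beam across two mirrored pairs of raked legs — a sawhorse. The beam's underside is at z = 595 (matching the legs' vertical rise in atan2(204, 595)) and the beam is 60 mm tall, so its top is at 595 + 60 = 655 mm. The raked legs top out at the beam's underside, so that is the highest point.


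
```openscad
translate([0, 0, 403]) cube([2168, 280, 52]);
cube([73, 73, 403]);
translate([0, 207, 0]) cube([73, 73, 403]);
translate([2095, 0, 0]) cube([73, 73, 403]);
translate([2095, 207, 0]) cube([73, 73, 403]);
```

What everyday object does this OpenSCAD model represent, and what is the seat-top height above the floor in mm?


A bench. The seat-top height is 455 mm.

A long slab on four corner posts — a bench. The slab sits at z = 403 with thickness 52, so the top is 403 + 52 = 455 mm.


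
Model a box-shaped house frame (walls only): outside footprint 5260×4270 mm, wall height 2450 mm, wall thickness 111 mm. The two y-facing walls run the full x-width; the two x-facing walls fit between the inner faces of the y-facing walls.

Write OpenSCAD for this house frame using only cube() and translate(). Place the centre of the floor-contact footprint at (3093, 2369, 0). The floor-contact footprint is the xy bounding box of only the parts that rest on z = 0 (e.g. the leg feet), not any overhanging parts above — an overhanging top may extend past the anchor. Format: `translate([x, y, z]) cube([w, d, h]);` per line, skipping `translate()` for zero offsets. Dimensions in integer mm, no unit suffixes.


translate([463, 234, 0]) cube([5260, 111, 2450]);
translate([463, 4393, 0]) cube([5260, 111, 2450]);
translate([463, 345, 0]) cube([111, 4048, 2450]);
translate([5612, 345, 0]) cube([111, 4048, 2450]);


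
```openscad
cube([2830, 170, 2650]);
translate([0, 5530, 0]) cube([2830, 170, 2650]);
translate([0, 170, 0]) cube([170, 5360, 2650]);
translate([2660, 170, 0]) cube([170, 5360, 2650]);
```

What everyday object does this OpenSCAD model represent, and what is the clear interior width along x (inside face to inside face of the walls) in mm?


A house (or room) frame. The interior width is 2490 mm.

Four 2650 mm walls enclosing a rectangle with no floor or roof — a room or house frame. Outside width is 2830 mm and wall thickness is 170 mm, so the interior width is 2830 − 2 × 170 = 2490 mm.


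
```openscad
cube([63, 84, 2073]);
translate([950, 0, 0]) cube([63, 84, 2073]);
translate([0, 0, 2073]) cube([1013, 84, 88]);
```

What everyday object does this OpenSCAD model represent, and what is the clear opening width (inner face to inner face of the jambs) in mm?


A door frame. The clear opening width is 887 mm.

Two 2073 mm tall posts with a header on top — a door frame. The left jamb is 63 mm wide at x = 0; the right jamb starts at x = 950. The clear opening is 950 − 63 = 887 mm.


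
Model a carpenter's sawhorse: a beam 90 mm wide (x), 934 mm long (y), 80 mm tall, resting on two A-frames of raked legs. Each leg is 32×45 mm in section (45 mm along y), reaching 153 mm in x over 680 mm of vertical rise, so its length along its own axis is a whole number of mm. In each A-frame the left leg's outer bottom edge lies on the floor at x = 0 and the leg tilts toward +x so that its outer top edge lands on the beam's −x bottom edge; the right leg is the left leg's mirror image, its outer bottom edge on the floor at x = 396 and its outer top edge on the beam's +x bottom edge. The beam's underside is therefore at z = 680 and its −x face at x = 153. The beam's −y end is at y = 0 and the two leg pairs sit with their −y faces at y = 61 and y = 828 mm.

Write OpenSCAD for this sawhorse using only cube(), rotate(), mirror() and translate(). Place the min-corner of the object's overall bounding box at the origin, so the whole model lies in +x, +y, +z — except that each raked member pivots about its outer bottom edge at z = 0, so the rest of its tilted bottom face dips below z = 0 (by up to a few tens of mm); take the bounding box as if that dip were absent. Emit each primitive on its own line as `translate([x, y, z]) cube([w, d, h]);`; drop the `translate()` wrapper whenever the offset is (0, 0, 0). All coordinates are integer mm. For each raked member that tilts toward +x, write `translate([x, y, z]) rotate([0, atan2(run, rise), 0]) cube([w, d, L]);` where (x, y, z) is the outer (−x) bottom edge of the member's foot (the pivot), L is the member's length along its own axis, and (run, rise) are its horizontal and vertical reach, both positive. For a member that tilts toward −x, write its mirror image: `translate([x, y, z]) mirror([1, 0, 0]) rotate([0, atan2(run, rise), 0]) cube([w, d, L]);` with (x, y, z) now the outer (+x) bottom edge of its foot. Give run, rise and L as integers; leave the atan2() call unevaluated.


translate([153, 0, 680]) cube([90, 934, 80]);
translate([0, 61, 0]) rotate([0, atan2(153, 680), 0]) cube([32, 45, 697]);
translate([396, 61, 0]) mirror([1, 0, 0]) rotate([0, atan2(153, 680), 0]) cube([32, 45, 697]);
translate([0, 828, 0]) rotate([0, atan2(153, 680), 0]) cube([32, 45, 697]);
translate([396, 828, 0]) mirror([1, 0, 0]) rotate([0, atan2(153, 680), 0]) cube([32, 45, 697]);


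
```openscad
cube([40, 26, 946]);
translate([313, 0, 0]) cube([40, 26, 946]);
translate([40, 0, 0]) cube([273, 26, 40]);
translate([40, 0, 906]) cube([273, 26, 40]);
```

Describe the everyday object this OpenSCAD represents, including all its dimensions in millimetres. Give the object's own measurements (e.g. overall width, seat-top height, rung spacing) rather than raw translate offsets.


A rectangular picture frame lying in the x–z plane (depth along y). The opening is 273 mm wide (x) by 866 mm tall (z), surrounded by a border 40 mm wide on all four sides. The frame is 26 mm deep and is made of two full-height vertical stiles with two horizontal rails fitted between them.


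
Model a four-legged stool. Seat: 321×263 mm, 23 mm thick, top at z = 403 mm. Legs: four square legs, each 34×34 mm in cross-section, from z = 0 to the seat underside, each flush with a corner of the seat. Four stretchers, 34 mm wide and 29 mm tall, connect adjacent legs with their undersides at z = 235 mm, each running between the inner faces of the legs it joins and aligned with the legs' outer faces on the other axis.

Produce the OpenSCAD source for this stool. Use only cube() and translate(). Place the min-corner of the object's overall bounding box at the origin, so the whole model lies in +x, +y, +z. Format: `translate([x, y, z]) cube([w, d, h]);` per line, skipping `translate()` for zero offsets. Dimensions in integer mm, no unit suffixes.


// leg_h = 403 - 23 = 380
// stretcher span = 321 - 2*34 = 253
translate([0, 0, 380]) cube([321, 263, 23]);
cube([34, 34, 380]);
translate([287, 0, 0]) cube([34, 34, 380]);
translate([0, 229, 0]) cube([34, 34, 380]);
translate([287, 229, 0]) cube([34, 34, 380]);
translate([34, 0, 235]) cube([253, 34, 29]);
translate([34, 229, 235]) cube([253, 34, 29]);
translate([0, 34, 235]) cube([34, 195, 29]);
translate([287, 34, 235]) cube([34, 195, 29]);


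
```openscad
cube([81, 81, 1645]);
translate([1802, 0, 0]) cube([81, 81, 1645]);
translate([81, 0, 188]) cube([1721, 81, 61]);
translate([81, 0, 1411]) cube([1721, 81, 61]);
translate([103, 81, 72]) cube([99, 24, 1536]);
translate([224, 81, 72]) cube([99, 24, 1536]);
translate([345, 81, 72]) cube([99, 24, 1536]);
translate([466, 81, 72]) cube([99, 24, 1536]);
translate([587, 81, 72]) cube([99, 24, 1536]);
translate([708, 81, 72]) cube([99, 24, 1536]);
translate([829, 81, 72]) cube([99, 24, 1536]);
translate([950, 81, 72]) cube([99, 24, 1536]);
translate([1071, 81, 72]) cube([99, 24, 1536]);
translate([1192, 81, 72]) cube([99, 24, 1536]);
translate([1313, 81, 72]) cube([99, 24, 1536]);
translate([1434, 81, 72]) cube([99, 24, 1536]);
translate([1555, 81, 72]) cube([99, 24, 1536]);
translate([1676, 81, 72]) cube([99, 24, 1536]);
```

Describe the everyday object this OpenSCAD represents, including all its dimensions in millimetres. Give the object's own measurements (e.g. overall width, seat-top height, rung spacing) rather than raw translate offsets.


A fence section. Two 81×81 mm posts, 1645 mm tall, stand on the floor with a clear span of 1721 mm between their inner faces. Two horizontal rails of 81×61 mm section span the gap between the posts with their undersides at z = 188 mm and z = 1411 mm, flush with the posts' −y face. 14 pickets, each 99 mm wide, 24 mm thick and 1536 mm tall, are fixed to the +y face of the rails with their bottoms at z = 72 mm, spaced across the span with a 22 mm gap after the −x post and between neighbouring pickets, with 27 mm left before the +x post.


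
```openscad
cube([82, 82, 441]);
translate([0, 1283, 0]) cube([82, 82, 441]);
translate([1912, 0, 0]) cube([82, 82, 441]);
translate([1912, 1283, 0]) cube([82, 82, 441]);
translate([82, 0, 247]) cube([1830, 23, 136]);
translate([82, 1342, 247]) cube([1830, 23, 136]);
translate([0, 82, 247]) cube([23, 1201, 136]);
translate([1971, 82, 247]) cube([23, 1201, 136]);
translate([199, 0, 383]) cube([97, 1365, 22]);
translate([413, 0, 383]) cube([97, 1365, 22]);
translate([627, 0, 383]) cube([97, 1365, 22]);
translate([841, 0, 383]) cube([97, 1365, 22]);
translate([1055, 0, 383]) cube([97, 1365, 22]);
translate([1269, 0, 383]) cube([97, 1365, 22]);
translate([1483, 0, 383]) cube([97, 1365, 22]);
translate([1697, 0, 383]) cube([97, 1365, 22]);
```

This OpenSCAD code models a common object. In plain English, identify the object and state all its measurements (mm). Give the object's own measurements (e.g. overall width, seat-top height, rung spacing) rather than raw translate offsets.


A bed frame 1994 mm long (x) by 1365 mm wide (y). Four 82×82 mm corner posts, 441 mm tall, at the corners of the footprint. Four rails of 23 mm thickness and 136 mm height run between adjacent posts with their undersides at z = 247 mm, their outer faces flush with the outside of the frame (the two x-running rails run between the posts' inner faces; the two y-running rails run between the posts' inner faces). 8 slats, each 97 mm wide (x) and 22 mm thick, lie across the top of the two x-running rails, running the full 1365 mm width of the frame in y; along x they sit between the end posts with a 117 mm gap after the −x posts and between neighbouring slats, leaving 118 mm before the +x posts.


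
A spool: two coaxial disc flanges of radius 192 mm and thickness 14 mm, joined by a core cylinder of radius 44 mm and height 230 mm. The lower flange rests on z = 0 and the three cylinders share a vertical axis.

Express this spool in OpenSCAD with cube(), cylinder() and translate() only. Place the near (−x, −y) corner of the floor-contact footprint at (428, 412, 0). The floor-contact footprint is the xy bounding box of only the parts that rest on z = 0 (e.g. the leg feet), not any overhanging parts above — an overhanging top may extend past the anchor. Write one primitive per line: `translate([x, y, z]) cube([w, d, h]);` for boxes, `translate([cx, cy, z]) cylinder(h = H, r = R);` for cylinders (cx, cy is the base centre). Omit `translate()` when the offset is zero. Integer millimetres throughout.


translate([620, 604, 0]) cylinder(h = 14, r = 192);
translate([620, 604, 14]) cylinder(h = 230, r = 44);
translate([620, 604, 244]) cylinder(h = 14, r = 192);


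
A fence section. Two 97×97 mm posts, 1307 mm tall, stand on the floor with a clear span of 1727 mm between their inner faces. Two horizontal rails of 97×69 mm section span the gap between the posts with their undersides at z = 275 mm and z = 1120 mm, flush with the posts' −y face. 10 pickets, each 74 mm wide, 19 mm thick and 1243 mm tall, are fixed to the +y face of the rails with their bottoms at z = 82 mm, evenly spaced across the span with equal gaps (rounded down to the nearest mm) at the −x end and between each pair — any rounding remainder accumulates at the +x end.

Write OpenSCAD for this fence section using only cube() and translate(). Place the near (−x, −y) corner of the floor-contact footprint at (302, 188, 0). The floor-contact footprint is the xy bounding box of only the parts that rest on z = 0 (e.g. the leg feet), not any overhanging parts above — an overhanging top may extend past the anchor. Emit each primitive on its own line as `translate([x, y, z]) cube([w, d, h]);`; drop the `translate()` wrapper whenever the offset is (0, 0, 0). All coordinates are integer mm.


translate([302, 188, 0]) cube([97, 97, 1307]);
translate([2126, 188, 0]) cube([97, 97, 1307]);
translate([399, 188, 275]) cube([1727, 97, 69]);
translate([399, 188, 1120]) cube([1727, 97, 69]);
translate([488, 285, 82]) cube([74, 19, 1243]);
translate([651, 285, 82]) cube([74, 19, 1243]);
translate([814, 285, 82]) cube([74, 19, 1243]);
translate([977, 285, 82]) cube([74, 19, 1243]);
translate([1140, 285, 82]) cube([74, 19, 1243]);
translate([1303, 285, 82]) cube([74, 19, 1243]);
translate([1466, 285, 82]) cube([74, 19, 1243]);
translate([1629, 285, 82]) cube([74, 19, 1243]);
translate([1792, 285, 82]) cube([74, 19, 1243]);
translate([1955, 285, 82]) cube([74, 19, 1243]);


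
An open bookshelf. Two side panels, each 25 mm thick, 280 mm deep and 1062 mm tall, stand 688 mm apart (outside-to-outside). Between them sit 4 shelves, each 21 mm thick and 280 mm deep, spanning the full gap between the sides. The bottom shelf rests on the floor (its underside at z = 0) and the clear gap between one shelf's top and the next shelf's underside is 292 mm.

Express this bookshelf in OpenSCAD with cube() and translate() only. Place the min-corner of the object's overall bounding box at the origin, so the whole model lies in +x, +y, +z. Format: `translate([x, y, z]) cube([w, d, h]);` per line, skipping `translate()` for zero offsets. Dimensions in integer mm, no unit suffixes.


cube([25, 280, 1062]);
translate([663, 0, 0]) cube([25, 280, 1062]);
translate([25, 0, 0]) cube([638, 280, 21]);
translate([25, 0, 313]) cube([638, 280, 21]);
translate([25, 0, 626]) cube([638, 280, 21]);
translate([25, 0, 939]) cube([638, 280, 21]);


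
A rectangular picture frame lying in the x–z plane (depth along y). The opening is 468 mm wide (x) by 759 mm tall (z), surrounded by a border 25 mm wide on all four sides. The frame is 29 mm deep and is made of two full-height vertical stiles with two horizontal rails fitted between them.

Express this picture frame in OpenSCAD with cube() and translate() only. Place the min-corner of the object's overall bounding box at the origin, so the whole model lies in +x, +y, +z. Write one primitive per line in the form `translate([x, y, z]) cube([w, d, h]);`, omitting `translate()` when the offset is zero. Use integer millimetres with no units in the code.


cube([25, 29, 809]);
translate([493, 0, 0]) cube([25, 29, 809]);
translate([25, 0, 0]) cube([468, 29, 25]);
translate([25, 0, 784]) cube([468, 29, 25]);


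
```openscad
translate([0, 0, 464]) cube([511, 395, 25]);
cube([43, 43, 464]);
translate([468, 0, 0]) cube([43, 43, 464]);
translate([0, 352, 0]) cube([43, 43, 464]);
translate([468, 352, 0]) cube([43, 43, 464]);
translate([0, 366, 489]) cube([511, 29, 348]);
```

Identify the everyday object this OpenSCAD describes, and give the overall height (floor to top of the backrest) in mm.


A chair. The overall height is 837 mm.

A slab on four corner posts with a tall panel at the back — a chair. The seat slab sits at z = 464 with thickness 25, and the 348 mm backrest starts at the seat top, so the overall height is 464 + 25 + 348 = 837 mm.


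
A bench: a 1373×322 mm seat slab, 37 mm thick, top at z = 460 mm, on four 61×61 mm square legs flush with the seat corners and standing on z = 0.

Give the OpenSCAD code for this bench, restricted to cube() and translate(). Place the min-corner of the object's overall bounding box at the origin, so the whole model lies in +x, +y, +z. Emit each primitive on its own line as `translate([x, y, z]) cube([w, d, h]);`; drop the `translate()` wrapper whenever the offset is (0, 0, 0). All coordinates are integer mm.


// leg_h = 460 − 37 = 423
translate([0, 0, 423]) cube([1373, 322, 37]);
cube([61, 61, 423]);
translate([0, 261, 0]) cube([61, 61, 423]);
translate([1312, 0, 0]) cube([61, 61, 423]);
translate([1312, 261, 0]) cube([61, 61, 423]);


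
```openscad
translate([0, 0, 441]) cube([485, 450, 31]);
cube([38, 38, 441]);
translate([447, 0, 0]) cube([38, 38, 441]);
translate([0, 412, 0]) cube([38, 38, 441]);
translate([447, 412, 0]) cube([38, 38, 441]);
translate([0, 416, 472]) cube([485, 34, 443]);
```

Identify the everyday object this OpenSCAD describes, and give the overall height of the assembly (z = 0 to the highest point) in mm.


A chair. The overall height is 915 mm.

A slab on four corner posts with a tall panel at the back — a chair. The seat slab sits at z = 441 with thickness 31, and the 443 mm backrest starts at the seat top, so the overall height is 441 + 31 + 443 = 915 mm.


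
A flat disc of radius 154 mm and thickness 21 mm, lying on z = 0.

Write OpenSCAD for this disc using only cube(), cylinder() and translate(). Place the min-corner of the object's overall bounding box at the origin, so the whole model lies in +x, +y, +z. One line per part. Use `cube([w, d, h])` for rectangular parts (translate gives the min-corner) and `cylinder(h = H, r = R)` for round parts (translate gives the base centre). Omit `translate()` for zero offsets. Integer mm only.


translate([154, 154, 0]) cylinder(h = 21, r = 154);


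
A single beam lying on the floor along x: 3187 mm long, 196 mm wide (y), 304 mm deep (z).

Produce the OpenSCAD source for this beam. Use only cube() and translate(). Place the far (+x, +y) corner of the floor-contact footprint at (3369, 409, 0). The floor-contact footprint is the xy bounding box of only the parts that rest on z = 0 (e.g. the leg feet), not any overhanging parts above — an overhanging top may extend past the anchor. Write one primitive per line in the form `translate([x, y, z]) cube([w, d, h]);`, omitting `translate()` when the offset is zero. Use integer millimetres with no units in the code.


translate([182, 213, 0]) cube([3187, 196, 304]);


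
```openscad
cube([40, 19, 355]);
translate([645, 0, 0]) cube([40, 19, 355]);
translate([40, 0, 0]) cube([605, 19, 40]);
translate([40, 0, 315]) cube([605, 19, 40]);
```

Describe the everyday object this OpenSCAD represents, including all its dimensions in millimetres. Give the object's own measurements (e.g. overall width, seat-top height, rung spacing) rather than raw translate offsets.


A rectangular picture frame lying in the x–z plane (depth along y). The opening is 605 mm wide (x) by 275 mm tall (z), surrounded by a border 40 mm wide on all four sides. The frame is 19 mm deep and is made of two full-height vertical stiles with two horizontal rails fitted between them.


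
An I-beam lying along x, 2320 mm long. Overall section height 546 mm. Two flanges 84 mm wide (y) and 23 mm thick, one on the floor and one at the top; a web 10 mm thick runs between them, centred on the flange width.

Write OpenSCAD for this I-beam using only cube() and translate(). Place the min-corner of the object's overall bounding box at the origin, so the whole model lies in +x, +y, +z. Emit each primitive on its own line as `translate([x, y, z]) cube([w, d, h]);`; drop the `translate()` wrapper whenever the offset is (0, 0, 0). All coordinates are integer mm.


cube([2320, 84, 23]);
translate([0, 37, 23]) cube([2320, 10, 500]);
translate([0, 0, 523]) cube([2320, 84, 23]);


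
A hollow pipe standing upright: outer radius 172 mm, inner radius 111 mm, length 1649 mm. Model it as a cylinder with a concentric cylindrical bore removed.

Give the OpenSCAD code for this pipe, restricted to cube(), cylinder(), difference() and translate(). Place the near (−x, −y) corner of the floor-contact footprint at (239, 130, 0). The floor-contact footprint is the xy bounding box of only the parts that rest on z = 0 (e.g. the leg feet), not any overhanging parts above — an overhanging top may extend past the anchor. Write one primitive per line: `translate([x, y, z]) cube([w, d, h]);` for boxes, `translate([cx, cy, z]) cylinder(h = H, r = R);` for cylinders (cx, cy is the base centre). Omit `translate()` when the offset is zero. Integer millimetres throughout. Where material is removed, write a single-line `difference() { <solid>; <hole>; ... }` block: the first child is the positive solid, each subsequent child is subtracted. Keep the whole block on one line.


difference() { translate([411, 302, 0]) cylinder(h = 1649, r = 172); translate([411, 302, 0]) cylinder(h = 1649, r = 111); }


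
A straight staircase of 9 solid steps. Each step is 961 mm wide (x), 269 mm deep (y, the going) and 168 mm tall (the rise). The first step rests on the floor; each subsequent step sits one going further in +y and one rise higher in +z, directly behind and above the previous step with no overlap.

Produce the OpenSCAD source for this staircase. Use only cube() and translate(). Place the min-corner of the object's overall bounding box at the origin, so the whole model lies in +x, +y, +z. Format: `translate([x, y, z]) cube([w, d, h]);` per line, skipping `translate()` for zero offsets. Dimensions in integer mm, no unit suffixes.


cube([961, 269, 168]);
translate([0, 269, 168]) cube([961, 269, 168]);
translate([0, 538, 336]) cube([961, 269, 168]);
translate([0, 807, 504]) cube([961, 269, 168]);
translate([0, 1076, 672]) cube([961, 269, 168]);
translate([0, 1345, 840]) cube([961, 269, 168]);
translate([0, 1614, 1008]) cube([961, 269, 168]);
translate([0, 1883, 1176]) cube([961, 269, 168]);
translate([0, 2152, 1344]) cube([961, 269, 168]);


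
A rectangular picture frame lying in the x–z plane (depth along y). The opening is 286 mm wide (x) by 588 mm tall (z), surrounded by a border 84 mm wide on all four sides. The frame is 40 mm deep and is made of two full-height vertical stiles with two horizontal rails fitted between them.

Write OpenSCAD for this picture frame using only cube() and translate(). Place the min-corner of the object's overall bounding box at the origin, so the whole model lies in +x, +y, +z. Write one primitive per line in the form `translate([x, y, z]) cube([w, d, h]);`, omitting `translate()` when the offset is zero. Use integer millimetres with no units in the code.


cube([84, 40, 756]);
translate([370, 0, 0]) cube([84, 40, 756]);
translate([84, 0, 0]) cube([286, 40, 84]);
translate([84, 0, 672]) cube([286, 40, 84]);


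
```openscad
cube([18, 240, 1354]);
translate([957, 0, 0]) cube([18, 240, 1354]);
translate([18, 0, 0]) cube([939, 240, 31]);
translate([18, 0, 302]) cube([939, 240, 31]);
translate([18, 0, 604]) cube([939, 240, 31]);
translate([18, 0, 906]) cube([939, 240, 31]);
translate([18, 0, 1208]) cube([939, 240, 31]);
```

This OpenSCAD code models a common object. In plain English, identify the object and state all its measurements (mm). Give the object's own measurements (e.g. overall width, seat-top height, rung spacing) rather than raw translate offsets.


An open bookshelf. Two side panels, each 18 mm thick, 240 mm deep and 1354 mm tall, stand 975 mm apart (outside-to-outside). Between them sit 5 shelves, each 31 mm thick and 240 mm deep, spanning the full gap between the sides. The bottom shelf rests on the floor (its underside at z = 0) and the clear gap between one shelf's top and the next shelf's underside is 271 mm.


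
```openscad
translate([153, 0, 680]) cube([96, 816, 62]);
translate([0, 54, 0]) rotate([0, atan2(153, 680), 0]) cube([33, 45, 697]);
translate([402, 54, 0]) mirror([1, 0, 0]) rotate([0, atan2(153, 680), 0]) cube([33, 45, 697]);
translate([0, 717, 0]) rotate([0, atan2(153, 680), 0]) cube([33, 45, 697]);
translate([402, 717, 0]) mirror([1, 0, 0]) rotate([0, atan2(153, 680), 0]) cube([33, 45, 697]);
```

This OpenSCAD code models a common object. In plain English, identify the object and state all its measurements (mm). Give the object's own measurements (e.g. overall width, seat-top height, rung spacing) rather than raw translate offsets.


A sawhorse. A 96×816×62 mm beam (x, y, z) sits on two A-frame leg pairs. Each pair is two raked legs of 33×45 mm section (45 mm along y) splaying symmetrically in x. Each leg rises 680 mm vertically over 153 mm of horizontal reach and is 697 mm long along its own axis. Every leg's outer bottom edge rests on the floor and its outer top edge meets a bottom edge of the beam — the left legs (tilting toward +x) meet the beam's −x bottom edge, the right legs (their mirror images, tilting toward −x) meet its +x bottom edge — so the leg tops tuck under the beam, the beam's underside is 680 mm above the floor, and the feet are 402 mm apart outside-to-outside with the beam centred between them. The two leg pairs are set in 54 mm from either end of the beam.


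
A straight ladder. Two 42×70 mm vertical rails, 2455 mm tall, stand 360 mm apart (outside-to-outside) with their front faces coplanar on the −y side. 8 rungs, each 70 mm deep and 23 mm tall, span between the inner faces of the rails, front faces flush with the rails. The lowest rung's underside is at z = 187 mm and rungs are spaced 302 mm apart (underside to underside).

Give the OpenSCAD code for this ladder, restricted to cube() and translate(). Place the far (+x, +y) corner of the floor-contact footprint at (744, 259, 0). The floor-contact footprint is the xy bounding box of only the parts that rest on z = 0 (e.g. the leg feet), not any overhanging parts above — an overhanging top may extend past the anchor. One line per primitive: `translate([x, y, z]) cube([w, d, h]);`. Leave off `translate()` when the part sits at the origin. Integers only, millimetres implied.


translate([384, 189, 0]) cube([42, 70, 2455]);
translate([702, 189, 0]) cube([42, 70, 2455]);
translate([426, 189, 187]) cube([276, 70, 23]);
translate([426, 189, 489]) cube([276, 70, 23]);
translate([426, 189, 791]) cube([276, 70, 23]);
translate([426, 189, 1093]) cube([276, 70, 23]);
translate([426, 189, 1395]) cube([276, 70, 23]);
translate([426, 189, 1697]) cube([276, 70, 23]);
translate([426, 189, 1999]) cube([276, 70, 23]);
translate([426, 189, 2301]) cube([276, 70, 23]);


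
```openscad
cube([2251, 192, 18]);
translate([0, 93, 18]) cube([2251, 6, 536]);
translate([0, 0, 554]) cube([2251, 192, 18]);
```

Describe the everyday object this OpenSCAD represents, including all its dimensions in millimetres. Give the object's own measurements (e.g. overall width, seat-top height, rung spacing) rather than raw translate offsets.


An I-beam lying along x, 2251 mm long. Overall section height 572 mm. Two flanges 192 mm wide (y) and 18 mm thick, one on the floor and one at the top; a web 6 mm thick runs between them, centred on the flange width.


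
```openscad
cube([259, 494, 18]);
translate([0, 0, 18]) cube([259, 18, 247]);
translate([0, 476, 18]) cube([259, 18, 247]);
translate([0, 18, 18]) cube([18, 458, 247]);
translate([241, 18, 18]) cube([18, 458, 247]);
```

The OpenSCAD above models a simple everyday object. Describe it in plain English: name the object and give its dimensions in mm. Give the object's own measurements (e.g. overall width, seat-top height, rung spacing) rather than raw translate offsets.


An open-topped rectangular box: outside dimensions 259×494×265 mm, with a uniform wall and base thickness of 18 mm. The base is a full 259×494 slab on the floor; four walls sit on top of the base. The front and back walls (the −y and +y sides) span the full width; the two side walls fit between them.


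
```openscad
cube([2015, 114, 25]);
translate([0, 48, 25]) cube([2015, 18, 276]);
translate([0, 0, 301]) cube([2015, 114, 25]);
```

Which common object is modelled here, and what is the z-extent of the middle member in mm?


An I-beam. The web height is 276 mm.

Two wide flanges with a thin centred web — an I-beam. Overall 326 mm minus two 25 mm flanges gives a web of 326 − 2·25 = 276 mm.


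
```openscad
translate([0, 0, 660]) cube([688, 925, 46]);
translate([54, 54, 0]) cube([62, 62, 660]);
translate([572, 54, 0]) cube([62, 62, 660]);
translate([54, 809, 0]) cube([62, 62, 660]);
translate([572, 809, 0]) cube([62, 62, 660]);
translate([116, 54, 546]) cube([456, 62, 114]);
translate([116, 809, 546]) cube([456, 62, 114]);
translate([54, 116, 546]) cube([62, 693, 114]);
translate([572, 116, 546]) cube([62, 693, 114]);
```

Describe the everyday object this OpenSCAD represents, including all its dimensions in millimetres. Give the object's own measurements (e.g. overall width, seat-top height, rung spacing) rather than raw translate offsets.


A rectangular dining table. The top is 688×925×46 mm with its upper surface at z = 706 mm. It stands on four 62×62 mm square legs, each inset 54 mm from the nearest pair of top edges, running from the floor to the underside of the top. Four apron rails, 62 mm thick and 114 mm tall, run between adjacent legs with their top edges flush with the underside of the top and their outer faces flush with the legs' outer faces.


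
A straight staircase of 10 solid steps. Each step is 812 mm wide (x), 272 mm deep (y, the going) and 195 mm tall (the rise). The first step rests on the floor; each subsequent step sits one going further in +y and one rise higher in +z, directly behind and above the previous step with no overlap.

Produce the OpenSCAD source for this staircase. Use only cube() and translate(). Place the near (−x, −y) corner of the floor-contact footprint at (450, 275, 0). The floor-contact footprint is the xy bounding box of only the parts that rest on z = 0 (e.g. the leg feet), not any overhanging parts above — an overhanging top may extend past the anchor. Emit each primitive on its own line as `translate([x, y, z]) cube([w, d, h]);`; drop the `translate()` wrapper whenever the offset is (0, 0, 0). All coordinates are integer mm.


translate([450, 275, 0]) cube([812, 272, 195]);
translate([450, 547, 195]) cube([812, 272, 195]);
translate([450, 819, 390]) cube([812, 272, 195]);
translate([450, 1091, 585]) cube([812, 272, 195]);
translate([450, 1363, 780]) cube([812, 272, 195]);
translate([450, 1635, 975]) cube([812, 272, 195]);
translate([450, 1907, 1170]) cube([812, 272, 195]);
translate([450, 2179, 1365]) cube([812, 272, 195]);
translate([450, 2451, 1560]) cube([812, 272, 195]);
translate([450, 2723, 1755]) cube([812, 272, 195]);


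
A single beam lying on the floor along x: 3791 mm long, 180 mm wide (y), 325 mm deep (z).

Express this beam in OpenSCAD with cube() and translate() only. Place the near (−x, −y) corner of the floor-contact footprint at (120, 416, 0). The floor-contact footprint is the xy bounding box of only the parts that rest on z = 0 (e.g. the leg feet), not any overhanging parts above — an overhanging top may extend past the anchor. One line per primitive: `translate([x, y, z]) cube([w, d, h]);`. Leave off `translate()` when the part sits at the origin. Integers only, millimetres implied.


translate([120, 416, 0]) cube([3791, 180, 325]);
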